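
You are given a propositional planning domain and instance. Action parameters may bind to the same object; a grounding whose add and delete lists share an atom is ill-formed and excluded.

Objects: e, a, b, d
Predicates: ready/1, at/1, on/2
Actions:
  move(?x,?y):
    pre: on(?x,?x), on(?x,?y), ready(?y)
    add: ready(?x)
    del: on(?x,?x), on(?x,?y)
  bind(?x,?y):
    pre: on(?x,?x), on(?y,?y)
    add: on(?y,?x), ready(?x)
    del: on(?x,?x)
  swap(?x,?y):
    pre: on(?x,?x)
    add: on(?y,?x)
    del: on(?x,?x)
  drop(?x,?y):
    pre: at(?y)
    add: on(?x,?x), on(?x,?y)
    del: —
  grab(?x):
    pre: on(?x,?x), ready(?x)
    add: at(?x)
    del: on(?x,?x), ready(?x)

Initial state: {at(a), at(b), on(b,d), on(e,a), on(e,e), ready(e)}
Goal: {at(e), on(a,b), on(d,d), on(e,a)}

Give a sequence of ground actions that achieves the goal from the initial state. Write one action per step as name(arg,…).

drop(a,b); drop(d,a); grab(e)

1. drop(a,b)  →  {at(a), at(b), on(a,a), on(a,b), on(b,d), on(e,a), on(e,e), ready(e)}
2. drop(d,a)  →  {at(a), at(b), on(a,a), on(a,b), on(b,d), on(d,a), on(d,d), on(e,a), on(e,e), ready(e)}
3. grab(e)  →  {at(a), at(b), at(e), on(a,a), on(a,b), on(b,d), on(d,a), on(d,d), on(e,a)}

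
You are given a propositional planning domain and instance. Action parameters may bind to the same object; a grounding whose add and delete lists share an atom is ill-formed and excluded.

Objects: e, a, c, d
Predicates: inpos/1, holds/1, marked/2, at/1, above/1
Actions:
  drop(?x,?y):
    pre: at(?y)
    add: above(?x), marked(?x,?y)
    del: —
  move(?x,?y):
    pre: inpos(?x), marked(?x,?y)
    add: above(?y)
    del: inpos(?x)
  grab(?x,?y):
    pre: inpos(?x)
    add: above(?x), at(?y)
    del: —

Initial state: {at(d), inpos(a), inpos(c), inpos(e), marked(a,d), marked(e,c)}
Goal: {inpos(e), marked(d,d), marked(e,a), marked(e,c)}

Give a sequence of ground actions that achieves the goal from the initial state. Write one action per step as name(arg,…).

1. drop(d,d)  →  {above(d), at(d), inpos(a), inpos(c), inpos(e), marked(a,d), marked(d,d), marked(e,c)}
2. grab(e,a)  →  {above(d), above(e), at(a), at(d), inpos(a), inpos(c), inpos(e), marked(a,d), marked(d,d), marked(e,c)}
3. drop(e,a)  →  {above(d), above(e), at(a), at(d), inpos(a), inpos(c), inpos(e), marked(a,d), marked(d,d), marked(e,a), marked(e,c)}

drop(d,d); grab(e,a); drop(e,a)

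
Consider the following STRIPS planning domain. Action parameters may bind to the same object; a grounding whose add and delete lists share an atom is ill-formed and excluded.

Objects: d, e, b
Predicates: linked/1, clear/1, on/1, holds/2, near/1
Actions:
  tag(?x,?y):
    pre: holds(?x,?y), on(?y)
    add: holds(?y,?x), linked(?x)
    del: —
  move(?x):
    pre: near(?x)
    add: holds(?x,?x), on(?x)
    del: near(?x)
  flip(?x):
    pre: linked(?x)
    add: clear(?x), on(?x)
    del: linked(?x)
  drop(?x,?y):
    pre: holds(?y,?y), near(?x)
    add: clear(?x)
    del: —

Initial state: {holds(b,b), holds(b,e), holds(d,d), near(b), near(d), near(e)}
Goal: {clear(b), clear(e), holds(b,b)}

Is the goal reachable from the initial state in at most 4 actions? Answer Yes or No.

1. drop(e,d)  →  {clear(e), holds(b,b), holds(b,e), holds(d,d), near(b), near(d), near(e)}
2. drop(b,d)  →  {clear(b), clear(e), holds(b,b), holds(b,e), holds(d,d), near(b), near(d), near(e)}
optimal plan length = 2; 2 ≤ 4

Yes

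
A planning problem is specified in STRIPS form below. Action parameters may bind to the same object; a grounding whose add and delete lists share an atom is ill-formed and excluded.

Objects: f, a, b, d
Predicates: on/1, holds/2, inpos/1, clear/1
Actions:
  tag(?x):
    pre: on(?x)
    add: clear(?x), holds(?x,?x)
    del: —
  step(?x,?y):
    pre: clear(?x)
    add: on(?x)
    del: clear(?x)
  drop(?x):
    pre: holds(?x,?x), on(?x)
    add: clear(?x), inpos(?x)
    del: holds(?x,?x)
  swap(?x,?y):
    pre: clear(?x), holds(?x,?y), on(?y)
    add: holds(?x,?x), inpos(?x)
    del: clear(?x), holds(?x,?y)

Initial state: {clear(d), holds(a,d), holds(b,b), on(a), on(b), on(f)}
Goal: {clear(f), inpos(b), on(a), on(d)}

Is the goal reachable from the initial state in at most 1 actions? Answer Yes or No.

1. tag(f)  →  {clear(d), clear(f), holds(a,d), holds(b,b), holds(f,f), on(a), on(b), on(f)}
2. step(d,f)  →  {clear(f), holds(a,d), holds(b,b), holds(f,f), on(a), on(b), on(d), on(f)}
3. drop(b)  →  {clear(b), clear(f), holds(a,d), holds(f,f), inpos(b), on(a), on(b), on(d), on(f)}
optimal plan length = 3; 3 > 1

No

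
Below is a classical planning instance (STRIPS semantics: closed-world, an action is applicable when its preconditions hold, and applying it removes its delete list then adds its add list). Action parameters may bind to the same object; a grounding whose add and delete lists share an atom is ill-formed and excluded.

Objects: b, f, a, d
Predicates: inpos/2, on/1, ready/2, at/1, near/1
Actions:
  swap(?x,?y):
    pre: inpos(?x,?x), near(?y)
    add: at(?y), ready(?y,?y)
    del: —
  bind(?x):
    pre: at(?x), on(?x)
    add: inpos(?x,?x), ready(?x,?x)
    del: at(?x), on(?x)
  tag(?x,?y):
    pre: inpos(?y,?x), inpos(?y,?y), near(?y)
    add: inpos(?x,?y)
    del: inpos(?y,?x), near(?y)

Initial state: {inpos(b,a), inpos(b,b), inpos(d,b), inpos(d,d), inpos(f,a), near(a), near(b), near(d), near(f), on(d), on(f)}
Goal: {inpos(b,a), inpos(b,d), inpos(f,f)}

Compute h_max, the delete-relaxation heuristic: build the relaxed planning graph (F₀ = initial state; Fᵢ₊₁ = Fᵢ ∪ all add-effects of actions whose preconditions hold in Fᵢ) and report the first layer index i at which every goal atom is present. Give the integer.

2

F0 = init (11 atoms)
F1 = F0 ∪ {at(a), at(b), at(d), at(f), inpos(a,b), inpos(b,d), ready(a,a), ready(b,b), ready(d,d), ready(f,f)}  (21 atoms)
F2 = F1 ∪ {inpos(f,f)}  (22 atoms)
goal ⊆ F2  ⇒  h_max = 2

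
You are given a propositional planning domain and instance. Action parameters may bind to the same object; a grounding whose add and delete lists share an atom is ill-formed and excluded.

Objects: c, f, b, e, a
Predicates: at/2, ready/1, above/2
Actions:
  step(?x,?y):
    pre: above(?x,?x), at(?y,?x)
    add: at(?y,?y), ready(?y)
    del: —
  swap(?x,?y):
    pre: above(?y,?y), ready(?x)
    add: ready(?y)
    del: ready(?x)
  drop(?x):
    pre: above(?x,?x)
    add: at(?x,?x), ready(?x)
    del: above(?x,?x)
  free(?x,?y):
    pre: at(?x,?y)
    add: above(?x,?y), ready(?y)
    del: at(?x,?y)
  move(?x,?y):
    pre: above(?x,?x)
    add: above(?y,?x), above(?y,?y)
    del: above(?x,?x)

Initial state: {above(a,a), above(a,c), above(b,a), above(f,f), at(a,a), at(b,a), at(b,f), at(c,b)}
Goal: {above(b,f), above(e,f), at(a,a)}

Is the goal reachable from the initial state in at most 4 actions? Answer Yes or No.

1. free(b,f)  →  {above(a,a), above(a,c), above(b,a), above(b,f), above(f,f), at(a,a), at(b,a), at(c,b), ready(f)}
2. move(f,e)  →  {above(a,a), above(a,c), above(b,a), above(b,f), above(e,e), above(e,f), at(a,a), at(b,a), at(c,b), ready(f)}
optimal plan length = 2; 2 ≤ 4

Yes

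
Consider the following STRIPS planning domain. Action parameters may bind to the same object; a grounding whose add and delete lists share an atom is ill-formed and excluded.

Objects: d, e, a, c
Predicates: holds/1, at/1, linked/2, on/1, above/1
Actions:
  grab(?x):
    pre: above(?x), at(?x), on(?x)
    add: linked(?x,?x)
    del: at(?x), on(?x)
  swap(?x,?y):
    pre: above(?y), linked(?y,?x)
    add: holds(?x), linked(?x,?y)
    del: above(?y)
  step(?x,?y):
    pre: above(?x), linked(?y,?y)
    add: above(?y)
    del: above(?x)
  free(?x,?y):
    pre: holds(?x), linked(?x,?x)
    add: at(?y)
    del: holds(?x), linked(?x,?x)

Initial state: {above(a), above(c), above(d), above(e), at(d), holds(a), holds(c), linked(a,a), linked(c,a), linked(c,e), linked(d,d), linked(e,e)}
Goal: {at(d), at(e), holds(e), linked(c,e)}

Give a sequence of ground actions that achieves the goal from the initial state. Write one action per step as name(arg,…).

swap(e,e); free(a,e)

1. swap(e,e)  →  {above(a), above(c), above(d), at(d), holds(a), holds(c), holds(e), linked(a,a), linked(c,a), linked(c,e), linked(d,d), linked(e,e)}
2. free(a,e)  →  {above(a), above(c), above(d), at(d), at(e), holds(c), holds(e), linked(c,a), linked(c,e), linked(d,d), linked(e,e)}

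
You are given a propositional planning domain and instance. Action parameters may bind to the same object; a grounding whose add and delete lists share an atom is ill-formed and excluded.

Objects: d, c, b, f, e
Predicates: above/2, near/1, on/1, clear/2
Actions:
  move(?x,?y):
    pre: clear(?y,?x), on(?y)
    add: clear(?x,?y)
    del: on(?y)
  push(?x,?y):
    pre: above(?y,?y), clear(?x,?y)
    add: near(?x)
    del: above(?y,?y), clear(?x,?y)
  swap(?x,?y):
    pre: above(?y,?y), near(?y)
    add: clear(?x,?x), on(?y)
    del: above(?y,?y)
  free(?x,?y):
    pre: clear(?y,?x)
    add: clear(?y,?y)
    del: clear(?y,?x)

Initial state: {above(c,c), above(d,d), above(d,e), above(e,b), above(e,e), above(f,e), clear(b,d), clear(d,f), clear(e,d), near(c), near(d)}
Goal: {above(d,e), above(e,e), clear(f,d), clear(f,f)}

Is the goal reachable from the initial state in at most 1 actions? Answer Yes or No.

No

1. swap(f,d)  →  {above(c,c), above(d,e), above(e,b), above(e,e), above(f,e), clear(b,d), clear(d,f), clear(e,d), clear(f,f), near(c), near(d), on(d)}
2. move(f,d)  →  {above(c,c), above(d,e), above(e,b), above(e,e), above(f,e), clear(b,d), clear(d,f), clear(e,d), clear(f,d), clear(f,f), near(c), near(d)}
optimal plan length = 2; 2 > 1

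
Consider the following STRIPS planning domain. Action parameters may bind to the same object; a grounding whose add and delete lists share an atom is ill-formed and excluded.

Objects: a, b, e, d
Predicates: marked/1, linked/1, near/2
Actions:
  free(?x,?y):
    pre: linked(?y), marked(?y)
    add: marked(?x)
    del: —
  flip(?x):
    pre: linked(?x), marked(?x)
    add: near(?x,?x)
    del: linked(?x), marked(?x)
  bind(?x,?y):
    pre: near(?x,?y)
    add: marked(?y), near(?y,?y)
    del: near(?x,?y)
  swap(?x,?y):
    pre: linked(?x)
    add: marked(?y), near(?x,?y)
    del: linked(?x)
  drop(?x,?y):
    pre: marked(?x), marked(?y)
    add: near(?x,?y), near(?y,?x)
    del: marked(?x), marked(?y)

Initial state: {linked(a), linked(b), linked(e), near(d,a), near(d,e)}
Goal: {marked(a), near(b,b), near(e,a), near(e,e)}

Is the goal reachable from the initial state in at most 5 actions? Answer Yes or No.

1. bind(d,e)  →  {linked(a), linked(b), linked(e), marked(e), near(d,a), near(e,e)}
2. swap(b,b)  →  {linked(a), linked(e), marked(b), marked(e), near(b,b), near(d,a), near(e,e)}
3. swap(e,a)  →  {linked(a), marked(a), marked(b), marked(e), near(b,b), near(d,a), near(e,a), near(e,e)}
optimal plan length = 3; 3 ≤ 5

Yes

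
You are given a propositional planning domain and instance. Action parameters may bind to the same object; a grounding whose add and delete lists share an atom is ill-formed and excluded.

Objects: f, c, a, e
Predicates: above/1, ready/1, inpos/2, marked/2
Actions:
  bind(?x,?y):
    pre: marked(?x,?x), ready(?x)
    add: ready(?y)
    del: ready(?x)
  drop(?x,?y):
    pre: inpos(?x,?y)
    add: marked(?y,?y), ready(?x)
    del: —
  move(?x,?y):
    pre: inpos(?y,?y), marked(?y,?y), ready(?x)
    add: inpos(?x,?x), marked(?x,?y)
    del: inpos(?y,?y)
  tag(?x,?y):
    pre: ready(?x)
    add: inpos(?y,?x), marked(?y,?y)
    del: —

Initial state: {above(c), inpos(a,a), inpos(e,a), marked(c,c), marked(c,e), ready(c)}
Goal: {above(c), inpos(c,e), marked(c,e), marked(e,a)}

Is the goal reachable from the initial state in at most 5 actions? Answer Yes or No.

1. drop(e,a)  →  {above(c), inpos(a,a), inpos(e,a), marked(a,a), marked(c,c), marked(c,e), ready(c), ready(e)}
2. move(e,a)  →  {above(c), inpos(e,a), inpos(e,e), marked(a,a), marked(c,c), marked(c,e), marked(e,a), ready(c), ready(e)}
3. tag(e,c)  →  {above(c), inpos(c,e), inpos(e,a), inpos(e,e), marked(a,a), marked(c,c), marked(c,e), marked(e,a), ready(c), ready(e)}
optimal plan length = 3; 3 ≤ 5

Yes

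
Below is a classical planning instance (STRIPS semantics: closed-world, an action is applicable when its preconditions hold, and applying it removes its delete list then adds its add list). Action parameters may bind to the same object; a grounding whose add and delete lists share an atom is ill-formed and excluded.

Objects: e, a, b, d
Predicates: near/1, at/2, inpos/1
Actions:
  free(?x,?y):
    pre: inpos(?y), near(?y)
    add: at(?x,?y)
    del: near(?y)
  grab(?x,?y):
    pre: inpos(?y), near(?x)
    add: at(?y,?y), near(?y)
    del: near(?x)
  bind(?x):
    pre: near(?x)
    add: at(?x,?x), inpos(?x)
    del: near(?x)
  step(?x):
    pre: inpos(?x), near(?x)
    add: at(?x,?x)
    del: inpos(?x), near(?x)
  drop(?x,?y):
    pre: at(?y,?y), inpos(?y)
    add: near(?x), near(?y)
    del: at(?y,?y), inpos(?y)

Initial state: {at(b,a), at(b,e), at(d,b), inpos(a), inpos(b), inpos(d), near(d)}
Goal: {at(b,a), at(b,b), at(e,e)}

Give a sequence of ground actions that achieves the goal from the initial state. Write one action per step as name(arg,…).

free(d,d); drop(e,d); grab(d,b); bind(e)

1. free(d,d)  →  {at(b,a), at(b,e), at(d,b), at(d,d), inpos(a), inpos(b), inpos(d)}
2. drop(e,d)  →  {at(b,a), at(b,e), at(d,b), inpos(a), inpos(b), near(d), near(e)}
3. grab(d,b)  →  {at(b,a), at(b,b), at(b,e), at(d,b), inpos(a), inpos(b), near(b), near(e)}
4. bind(e)  →  {at(b,a), at(b,b), at(b,e), at(d,b), at(e,e), inpos(a), inpos(b), inpos(e), near(b)}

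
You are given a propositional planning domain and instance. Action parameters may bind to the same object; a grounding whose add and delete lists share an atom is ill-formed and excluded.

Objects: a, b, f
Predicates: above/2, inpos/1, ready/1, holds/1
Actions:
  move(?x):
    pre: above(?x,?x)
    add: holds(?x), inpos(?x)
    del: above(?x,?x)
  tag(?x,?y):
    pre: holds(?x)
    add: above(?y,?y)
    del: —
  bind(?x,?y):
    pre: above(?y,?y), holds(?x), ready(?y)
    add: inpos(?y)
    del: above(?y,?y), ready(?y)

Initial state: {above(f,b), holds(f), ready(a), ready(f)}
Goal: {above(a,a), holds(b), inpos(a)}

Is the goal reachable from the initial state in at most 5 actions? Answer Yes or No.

Yes

1. tag(f,a)  →  {above(a,a), above(f,b), holds(f), ready(a), ready(f)}
2. move(a)  →  {above(f,b), holds(a), holds(f), inpos(a), ready(a), ready(f)}
3. tag(a,a)  →  {above(a,a), above(f,b), holds(a), holds(f), inpos(a), ready(a), ready(f)}
4. tag(a,b)  →  {above(a,a), above(b,b), above(f,b), holds(a), holds(f), inpos(a), ready(a), ready(f)}
5. move(b)  →  {above(a,a), above(f,b), holds(a), holds(b), holds(f), inpos(a), inpos(b), ready(a), ready(f)}
optimal plan length = 5; 5 ≤ 5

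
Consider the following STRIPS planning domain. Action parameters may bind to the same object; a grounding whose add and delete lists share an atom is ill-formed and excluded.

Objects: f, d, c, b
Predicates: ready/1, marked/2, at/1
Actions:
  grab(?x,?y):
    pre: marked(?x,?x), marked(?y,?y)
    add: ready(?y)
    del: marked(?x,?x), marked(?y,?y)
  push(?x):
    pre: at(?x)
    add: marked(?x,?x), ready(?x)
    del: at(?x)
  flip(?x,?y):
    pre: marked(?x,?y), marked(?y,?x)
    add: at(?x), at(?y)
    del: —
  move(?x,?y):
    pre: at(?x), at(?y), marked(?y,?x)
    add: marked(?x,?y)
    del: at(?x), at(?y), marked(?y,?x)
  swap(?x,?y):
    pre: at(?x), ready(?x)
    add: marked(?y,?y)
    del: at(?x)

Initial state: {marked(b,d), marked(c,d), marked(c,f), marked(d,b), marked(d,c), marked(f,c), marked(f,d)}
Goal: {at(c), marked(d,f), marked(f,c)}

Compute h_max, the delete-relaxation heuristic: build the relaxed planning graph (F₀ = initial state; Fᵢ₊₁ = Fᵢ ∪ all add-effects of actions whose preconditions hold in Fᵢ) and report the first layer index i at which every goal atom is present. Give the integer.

2

F0 = init (7 atoms)
F1 = F0 ∪ {at(b), at(c), at(d), at(f)}  (11 atoms)
F2 = F1 ∪ {marked(b,b), marked(c,c), marked(d,d), marked(d,f), marked(f,f), ready(b), ready(c), ready(d), ready(f)}  (20 atoms)
goal ⊆ F2  ⇒  h_max = 2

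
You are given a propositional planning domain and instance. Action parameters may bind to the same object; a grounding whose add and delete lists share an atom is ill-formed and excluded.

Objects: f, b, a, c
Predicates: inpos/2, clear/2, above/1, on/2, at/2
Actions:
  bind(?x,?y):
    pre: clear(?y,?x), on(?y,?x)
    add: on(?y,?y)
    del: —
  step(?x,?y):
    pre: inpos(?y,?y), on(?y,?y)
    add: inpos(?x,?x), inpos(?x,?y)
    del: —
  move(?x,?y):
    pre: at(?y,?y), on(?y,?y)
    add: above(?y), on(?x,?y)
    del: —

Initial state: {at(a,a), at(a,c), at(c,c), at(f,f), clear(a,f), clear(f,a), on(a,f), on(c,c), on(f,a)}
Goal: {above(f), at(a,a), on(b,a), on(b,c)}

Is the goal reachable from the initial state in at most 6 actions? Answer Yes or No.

Yes

1. bind(f,a)  →  {at(a,a), at(a,c), at(c,c), at(f,f), clear(a,f), clear(f,a), on(a,a), on(a,f), on(c,c), on(f,a)}
2. bind(a,f)  →  {at(a,a), at(a,c), at(c,c), at(f,f), clear(a,f), clear(f,a), on(a,a), on(a,f), on(c,c), on(f,a), on(f,f)}
3. move(f,f)  →  {above(f), at(a,a), at(a,c), at(c,c), at(f,f), clear(a,f), clear(f,a), on(a,a), on(a,f), on(c,c), on(f,a), on(f,f)}
4. move(b,a)  →  {above(a), above(f), at(a,a), at(a,c), at(c,c), at(f,f), clear(a,f), clear(f,a), on(a,a), on(a,f), on(b,a), on(c,c), on(f,a), on(f,f)}
5. move(b,c)  →  {above(a), above(c), above(f), at(a,a), at(a,c), at(c,c), at(f,f), clear(a,f), clear(f,a), on(a,a), on(a,f), on(b,a), on(b,c), on(c,c), on(f,a), on(f,f)}
optimal plan length = 5; 5 ≤ 6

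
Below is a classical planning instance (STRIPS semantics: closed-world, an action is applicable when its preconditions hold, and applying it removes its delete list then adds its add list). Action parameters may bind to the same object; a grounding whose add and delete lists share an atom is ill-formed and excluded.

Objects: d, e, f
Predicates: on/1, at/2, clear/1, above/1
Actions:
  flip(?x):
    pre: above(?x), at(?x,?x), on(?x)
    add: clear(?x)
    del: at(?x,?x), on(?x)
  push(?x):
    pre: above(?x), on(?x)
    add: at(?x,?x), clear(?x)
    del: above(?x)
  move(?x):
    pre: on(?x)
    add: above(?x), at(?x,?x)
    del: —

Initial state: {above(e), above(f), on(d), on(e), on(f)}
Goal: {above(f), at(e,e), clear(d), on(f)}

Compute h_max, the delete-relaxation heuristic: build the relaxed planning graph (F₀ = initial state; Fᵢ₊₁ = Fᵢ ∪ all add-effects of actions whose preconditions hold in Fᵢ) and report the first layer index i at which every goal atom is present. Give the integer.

F0 = init (5 atoms)
F1 = F0 ∪ {above(d), at(d,d), at(e,e), at(f,f), clear(e), clear(f)}  (11 atoms)
F2 = F1 ∪ {clear(d)}  (12 atoms)
goal ⊆ F2  ⇒  h_max = 2

2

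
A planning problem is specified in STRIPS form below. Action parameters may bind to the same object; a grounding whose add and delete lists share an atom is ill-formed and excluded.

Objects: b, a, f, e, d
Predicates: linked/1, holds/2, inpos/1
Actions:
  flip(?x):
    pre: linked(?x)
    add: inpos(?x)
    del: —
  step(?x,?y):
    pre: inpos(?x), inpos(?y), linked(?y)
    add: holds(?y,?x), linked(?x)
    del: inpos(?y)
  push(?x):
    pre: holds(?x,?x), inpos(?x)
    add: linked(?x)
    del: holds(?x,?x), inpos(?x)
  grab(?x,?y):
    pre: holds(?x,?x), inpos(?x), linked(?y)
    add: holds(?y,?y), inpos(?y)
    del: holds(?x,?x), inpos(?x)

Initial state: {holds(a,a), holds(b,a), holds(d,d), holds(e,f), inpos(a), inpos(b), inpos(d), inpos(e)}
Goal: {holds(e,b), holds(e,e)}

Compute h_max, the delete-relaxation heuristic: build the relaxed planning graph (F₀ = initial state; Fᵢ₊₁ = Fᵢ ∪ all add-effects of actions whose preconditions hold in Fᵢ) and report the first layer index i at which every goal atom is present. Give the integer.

3

F0 = init (8 atoms)
F1 = F0 ∪ {linked(a), linked(d)}  (10 atoms)
F2 = F1 ∪ {holds(a,b), holds(a,d), holds(a,e), holds(d,a), holds(d,b), holds(d,e), linked(b), linked(e)}  (18 atoms)
F3 = F2 ∪ {holds(b,b), holds(b,d), holds(b,e), holds(e,a), holds(e,b), holds(e,d), holds(e,e)}  (25 atoms)
goal ⊆ F3  ⇒  h_max = 3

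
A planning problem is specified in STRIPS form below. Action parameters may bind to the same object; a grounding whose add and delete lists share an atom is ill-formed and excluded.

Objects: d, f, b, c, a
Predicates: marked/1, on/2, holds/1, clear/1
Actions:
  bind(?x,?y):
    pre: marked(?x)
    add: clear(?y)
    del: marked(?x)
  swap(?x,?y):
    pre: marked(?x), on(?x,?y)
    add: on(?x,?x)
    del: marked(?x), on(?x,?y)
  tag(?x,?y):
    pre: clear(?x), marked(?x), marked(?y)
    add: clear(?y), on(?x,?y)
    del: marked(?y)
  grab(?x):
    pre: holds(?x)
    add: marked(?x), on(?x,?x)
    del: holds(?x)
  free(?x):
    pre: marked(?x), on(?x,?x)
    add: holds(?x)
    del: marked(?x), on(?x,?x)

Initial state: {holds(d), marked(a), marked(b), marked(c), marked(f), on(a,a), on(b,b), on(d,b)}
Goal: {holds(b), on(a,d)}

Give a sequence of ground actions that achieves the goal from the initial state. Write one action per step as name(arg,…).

bind(f,a); grab(d); tag(a,d); free(b)

1. bind(f,a)  →  {clear(a), holds(d), marked(a), marked(b), marked(c), on(a,a), on(b,b), on(d,b)}
2. grab(d)  →  {clear(a), marked(a), marked(b), marked(c), marked(d), on(a,a), on(b,b), on(d,b), on(d,d)}
3. tag(a,d)  →  {clear(a), clear(d), marked(a), marked(b), marked(c), on(a,a), on(a,d), on(b,b), on(d,b), on(d,d)}
4. free(b)  →  {clear(a), clear(d), holds(b), marked(a), marked(c), on(a,a), on(a,d), on(d,b), on(d,d)}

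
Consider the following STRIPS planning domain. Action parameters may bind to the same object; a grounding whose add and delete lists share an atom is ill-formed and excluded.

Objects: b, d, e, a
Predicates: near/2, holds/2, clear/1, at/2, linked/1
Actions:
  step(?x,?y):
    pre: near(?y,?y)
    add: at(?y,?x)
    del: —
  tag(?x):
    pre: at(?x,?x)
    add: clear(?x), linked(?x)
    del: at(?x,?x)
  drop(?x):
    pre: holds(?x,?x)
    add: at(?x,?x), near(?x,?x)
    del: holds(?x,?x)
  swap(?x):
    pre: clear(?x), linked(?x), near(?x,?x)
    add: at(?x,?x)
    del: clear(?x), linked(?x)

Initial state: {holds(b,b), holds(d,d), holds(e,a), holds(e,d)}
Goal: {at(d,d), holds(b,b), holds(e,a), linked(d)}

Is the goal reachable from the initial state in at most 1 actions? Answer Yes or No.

No

1. drop(d)  →  {at(d,d), holds(b,b), holds(e,a), holds(e,d), near(d,d)}
2. tag(d)  →  {clear(d), holds(b,b), holds(e,a), holds(e,d), linked(d), near(d,d)}
3. step(d,d)  →  {at(d,d), clear(d), holds(b,b), holds(e,a), holds(e,d), linked(d), near(d,d)}
optimal plan length = 3; 3 > 1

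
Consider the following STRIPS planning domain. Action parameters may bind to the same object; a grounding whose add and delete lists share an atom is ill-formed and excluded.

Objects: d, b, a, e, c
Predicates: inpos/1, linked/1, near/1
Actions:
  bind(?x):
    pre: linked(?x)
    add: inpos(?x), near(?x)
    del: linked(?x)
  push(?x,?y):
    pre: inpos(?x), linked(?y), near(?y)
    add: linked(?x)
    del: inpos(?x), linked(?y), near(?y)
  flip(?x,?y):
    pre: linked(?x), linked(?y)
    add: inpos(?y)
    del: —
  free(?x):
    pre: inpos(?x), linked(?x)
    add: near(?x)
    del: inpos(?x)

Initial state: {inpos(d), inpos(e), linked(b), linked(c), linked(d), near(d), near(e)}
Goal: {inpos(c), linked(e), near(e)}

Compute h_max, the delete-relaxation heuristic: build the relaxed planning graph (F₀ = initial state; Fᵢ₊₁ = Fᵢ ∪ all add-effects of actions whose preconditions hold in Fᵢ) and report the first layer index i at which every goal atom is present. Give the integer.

1

F0 = init (7 atoms)
F1 = F0 ∪ {inpos(b), inpos(c), linked(e), near(b), near(c)}  (12 atoms)
goal ⊆ F1  ⇒  h_max = 1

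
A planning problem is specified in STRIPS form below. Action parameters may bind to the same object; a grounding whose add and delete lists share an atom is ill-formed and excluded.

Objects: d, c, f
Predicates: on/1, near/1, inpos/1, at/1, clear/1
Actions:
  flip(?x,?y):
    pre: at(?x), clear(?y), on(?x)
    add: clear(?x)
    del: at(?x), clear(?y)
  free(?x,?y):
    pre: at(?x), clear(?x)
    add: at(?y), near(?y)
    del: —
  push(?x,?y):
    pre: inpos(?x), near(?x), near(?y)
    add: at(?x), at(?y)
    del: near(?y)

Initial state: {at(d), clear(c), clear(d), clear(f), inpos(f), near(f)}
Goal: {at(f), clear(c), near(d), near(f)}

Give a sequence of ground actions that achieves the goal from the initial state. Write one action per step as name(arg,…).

free(d,d); free(d,f)

1. free(d,d)  →  {at(d), clear(c), clear(d), clear(f), inpos(f), near(d), near(f)}
2. free(d,f)  →  {at(d), at(f), clear(c), clear(d), clear(f), inpos(f), near(d), near(f)}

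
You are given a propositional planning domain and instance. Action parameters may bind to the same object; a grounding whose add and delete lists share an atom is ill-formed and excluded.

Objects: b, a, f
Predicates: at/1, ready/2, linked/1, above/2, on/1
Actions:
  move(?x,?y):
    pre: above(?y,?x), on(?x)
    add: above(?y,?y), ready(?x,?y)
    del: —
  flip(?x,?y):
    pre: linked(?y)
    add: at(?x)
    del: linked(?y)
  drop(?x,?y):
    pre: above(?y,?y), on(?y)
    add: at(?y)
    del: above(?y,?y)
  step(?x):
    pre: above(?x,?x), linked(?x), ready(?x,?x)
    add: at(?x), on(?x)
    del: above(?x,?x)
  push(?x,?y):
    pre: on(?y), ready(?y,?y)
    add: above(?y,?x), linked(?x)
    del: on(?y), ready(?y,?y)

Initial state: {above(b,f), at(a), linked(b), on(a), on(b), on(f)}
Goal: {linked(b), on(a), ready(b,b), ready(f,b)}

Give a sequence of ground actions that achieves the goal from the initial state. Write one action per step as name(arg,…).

move(f,b); move(b,b)

1. move(f,b)  →  {above(b,b), above(b,f), at(a), linked(b), on(a), on(b), on(f), ready(f,b)}
2. move(b,b)  →  {above(b,b), above(b,f), at(a), linked(b), on(a), on(b), on(f), ready(b,b), ready(f,b)}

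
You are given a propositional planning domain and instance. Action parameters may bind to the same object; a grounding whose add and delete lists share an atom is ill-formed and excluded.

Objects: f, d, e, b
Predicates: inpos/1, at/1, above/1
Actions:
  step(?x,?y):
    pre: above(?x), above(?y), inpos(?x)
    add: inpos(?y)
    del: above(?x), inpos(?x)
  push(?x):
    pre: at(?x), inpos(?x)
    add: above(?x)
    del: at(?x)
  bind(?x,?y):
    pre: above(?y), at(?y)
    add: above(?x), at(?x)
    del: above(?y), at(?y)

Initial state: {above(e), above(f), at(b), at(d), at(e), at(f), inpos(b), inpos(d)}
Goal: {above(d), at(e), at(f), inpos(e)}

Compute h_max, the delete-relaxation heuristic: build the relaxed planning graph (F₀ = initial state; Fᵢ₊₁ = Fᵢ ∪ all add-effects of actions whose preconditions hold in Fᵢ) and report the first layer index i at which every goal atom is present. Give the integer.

F0 = init (8 atoms)
F1 = F0 ∪ {above(b), above(d)}  (10 atoms)
F2 = F1 ∪ {inpos(e), inpos(f)}  (12 atoms)
goal ⊆ F2  ⇒  h_max = 2

2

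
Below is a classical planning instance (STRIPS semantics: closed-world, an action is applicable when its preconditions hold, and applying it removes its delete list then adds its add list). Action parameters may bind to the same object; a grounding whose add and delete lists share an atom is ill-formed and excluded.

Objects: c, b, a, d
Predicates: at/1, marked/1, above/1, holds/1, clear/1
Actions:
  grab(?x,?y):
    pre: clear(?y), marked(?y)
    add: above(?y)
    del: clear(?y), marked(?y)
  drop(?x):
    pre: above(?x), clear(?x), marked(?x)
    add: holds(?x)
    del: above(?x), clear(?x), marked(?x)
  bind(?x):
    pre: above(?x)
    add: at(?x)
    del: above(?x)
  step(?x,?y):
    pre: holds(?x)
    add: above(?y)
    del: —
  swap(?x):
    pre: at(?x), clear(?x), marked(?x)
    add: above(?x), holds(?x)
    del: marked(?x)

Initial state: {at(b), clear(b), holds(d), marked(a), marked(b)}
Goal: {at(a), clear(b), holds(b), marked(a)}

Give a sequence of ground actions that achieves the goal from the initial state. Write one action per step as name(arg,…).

1. step(d,a)  →  {above(a), at(b), clear(b), holds(d), marked(a), marked(b)}
2. bind(a)  →  {at(a), at(b), clear(b), holds(d), marked(a), marked(b)}
3. swap(b)  →  {above(b), at(a), at(b), clear(b), holds(b), holds(d), marked(a)}

step(d,a); bind(a); swap(b)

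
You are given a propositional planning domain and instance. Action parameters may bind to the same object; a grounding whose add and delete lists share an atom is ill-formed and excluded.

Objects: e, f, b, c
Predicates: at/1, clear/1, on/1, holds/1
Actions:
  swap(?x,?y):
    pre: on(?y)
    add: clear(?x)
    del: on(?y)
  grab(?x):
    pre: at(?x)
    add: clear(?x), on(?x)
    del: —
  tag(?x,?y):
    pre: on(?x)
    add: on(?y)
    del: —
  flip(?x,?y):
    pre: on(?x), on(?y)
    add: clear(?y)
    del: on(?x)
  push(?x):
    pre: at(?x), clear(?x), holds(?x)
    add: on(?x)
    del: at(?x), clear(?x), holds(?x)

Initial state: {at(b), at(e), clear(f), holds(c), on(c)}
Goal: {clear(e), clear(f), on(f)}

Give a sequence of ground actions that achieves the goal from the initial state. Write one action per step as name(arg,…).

1. grab(e)  →  {at(b), at(e), clear(e), clear(f), holds(c), on(c), on(e)}
2. tag(e,f)  →  {at(b), at(e), clear(e), clear(f), holds(c), on(c), on(e), on(f)}

grab(e); tag(e,f)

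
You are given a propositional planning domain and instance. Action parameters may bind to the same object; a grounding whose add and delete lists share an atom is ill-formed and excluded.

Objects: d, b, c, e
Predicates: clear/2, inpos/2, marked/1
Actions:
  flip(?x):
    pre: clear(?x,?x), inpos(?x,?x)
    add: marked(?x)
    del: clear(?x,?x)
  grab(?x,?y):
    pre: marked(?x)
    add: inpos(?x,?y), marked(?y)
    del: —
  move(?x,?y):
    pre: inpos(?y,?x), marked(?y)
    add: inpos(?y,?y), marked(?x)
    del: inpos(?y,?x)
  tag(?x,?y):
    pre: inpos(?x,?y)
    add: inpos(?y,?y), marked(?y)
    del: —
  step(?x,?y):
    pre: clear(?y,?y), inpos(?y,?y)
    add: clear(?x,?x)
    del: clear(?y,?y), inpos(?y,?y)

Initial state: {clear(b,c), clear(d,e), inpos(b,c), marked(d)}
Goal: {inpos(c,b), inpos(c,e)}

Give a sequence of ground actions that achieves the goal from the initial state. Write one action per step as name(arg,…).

grab(d,c); grab(c,b); grab(c,e)

1. grab(d,c)  →  {clear(b,c), clear(d,e), inpos(b,c), inpos(d,c), marked(c), marked(d)}
2. grab(c,b)  →  {clear(b,c), clear(d,e), inpos(b,c), inpos(c,b), inpos(d,c), marked(b), marked(c), marked(d)}
3. grab(c,e)  →  {clear(b,c), clear(d,e), inpos(b,c), inpos(c,b), inpos(c,e), inpos(d,c), marked(b), marked(c), marked(d), marked(e)}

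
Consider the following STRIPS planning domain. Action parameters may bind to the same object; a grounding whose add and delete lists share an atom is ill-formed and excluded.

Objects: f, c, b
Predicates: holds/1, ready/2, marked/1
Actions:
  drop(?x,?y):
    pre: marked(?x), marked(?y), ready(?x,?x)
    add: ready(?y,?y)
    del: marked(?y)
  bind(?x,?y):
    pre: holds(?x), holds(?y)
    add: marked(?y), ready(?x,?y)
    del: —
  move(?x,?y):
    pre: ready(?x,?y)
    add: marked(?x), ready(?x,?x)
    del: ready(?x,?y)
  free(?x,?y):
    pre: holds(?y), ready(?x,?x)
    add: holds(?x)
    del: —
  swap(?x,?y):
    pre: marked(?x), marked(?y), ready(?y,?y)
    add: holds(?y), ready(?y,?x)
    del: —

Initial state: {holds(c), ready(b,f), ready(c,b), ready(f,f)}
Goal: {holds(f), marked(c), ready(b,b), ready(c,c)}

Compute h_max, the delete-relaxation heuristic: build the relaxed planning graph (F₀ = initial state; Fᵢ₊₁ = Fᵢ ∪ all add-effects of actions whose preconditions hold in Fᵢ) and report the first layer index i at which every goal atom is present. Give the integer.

1

F0 = init (4 atoms)
F1 = F0 ∪ {holds(f), marked(b), marked(c), ready(b,b), ready(c,c)}  (9 atoms)
goal ⊆ F1  ⇒  h_max = 1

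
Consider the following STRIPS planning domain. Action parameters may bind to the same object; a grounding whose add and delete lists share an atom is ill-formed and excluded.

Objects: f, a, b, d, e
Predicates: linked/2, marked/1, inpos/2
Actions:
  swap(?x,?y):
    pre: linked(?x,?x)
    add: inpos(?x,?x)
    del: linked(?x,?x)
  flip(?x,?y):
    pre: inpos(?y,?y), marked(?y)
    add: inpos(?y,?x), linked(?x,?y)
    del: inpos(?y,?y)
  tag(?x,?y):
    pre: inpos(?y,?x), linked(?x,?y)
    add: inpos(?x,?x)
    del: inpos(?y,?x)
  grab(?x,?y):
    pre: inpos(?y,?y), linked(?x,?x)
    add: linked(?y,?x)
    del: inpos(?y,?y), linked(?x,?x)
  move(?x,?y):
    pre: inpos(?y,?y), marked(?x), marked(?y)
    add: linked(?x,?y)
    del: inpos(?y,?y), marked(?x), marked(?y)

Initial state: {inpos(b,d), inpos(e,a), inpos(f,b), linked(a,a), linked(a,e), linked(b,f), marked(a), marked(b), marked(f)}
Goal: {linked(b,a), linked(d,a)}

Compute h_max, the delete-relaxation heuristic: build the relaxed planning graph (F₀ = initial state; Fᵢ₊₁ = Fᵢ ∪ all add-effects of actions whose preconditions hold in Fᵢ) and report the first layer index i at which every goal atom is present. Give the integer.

2

F0 = init (9 atoms)
F1 = F0 ∪ {inpos(a,a), inpos(b,b)}  (11 atoms)
F2 = F1 ∪ {inpos(a,b), inpos(a,d), inpos(a,e), inpos(a,f), inpos(b,a), inpos(b,e), inpos(b,f), linked(a,b), linked(b,a), linked(b,b), linked(d,a), linked(d,b), linked(e,a), linked(e,b), linked(f,a), linked(f,b)}  (27 atoms)
goal ⊆ F2  ⇒  h_max = 2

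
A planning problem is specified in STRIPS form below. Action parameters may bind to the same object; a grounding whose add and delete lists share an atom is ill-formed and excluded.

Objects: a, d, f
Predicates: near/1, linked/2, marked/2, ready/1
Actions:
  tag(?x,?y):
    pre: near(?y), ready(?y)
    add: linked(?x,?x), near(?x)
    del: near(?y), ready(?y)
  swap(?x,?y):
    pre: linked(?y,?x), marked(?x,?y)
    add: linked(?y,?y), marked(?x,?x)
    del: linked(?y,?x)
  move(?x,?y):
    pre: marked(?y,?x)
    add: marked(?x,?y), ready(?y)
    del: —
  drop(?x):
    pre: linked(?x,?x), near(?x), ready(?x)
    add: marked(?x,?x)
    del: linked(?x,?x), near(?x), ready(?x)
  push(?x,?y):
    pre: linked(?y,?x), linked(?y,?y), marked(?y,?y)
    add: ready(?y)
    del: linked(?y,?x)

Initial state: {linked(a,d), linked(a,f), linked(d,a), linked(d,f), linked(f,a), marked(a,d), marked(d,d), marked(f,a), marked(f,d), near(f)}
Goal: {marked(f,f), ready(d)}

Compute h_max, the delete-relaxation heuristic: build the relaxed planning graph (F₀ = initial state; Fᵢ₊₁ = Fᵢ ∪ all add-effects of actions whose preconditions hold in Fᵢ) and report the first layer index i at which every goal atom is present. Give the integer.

1

F0 = init (10 atoms)
F1 = F0 ∪ {linked(a,a), linked(d,d), marked(a,a), marked(a,f), marked(d,a), marked(d,f), marked(f,f), ready(a), ready(d), ready(f)}  (20 atoms)
goal ⊆ F1  ⇒  h_max = 1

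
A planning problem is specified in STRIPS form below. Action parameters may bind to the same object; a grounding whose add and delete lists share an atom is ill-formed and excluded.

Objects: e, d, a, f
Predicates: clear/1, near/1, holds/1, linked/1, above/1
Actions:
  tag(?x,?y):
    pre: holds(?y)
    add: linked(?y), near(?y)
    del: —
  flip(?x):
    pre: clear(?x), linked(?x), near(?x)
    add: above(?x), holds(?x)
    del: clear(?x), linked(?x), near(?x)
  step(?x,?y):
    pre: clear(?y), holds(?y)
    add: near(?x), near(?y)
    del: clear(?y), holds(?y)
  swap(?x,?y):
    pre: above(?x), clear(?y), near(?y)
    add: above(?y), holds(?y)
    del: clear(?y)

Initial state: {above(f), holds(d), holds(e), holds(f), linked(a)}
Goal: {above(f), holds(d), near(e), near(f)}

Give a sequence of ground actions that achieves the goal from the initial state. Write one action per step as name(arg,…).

tag(e,e); tag(e,f)

1. tag(e,e)  →  {above(f), holds(d), holds(e), holds(f), linked(a), linked(e), near(e)}
2. tag(e,f)  →  {above(f), holds(d), holds(e), holds(f), linked(a), linked(e), linked(f), near(e), near(f)}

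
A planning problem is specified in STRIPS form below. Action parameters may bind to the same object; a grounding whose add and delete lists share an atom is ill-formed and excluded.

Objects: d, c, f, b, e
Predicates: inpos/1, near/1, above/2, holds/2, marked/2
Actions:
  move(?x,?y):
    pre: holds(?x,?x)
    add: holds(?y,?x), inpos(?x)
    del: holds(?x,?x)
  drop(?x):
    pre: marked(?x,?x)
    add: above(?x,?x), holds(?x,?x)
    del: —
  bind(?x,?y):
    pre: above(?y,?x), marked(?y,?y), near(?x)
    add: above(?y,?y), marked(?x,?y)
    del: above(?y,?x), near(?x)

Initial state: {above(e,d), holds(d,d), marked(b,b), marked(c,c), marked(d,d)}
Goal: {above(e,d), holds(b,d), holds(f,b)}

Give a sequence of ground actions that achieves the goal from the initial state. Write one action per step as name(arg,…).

1. move(d,b)  →  {above(e,d), holds(b,d), inpos(d), marked(b,b), marked(c,c), marked(d,d)}
2. drop(b)  →  {above(b,b), above(e,d), holds(b,b), holds(b,d), inpos(d), marked(b,b), marked(c,c), marked(d,d)}
3. move(b,f)  →  {above(b,b), above(e,d), holds(b,d), holds(f,b), inpos(b), inpos(d), marked(b,b), marked(c,c), marked(d,d)}

move(d,b); drop(b); move(b,f)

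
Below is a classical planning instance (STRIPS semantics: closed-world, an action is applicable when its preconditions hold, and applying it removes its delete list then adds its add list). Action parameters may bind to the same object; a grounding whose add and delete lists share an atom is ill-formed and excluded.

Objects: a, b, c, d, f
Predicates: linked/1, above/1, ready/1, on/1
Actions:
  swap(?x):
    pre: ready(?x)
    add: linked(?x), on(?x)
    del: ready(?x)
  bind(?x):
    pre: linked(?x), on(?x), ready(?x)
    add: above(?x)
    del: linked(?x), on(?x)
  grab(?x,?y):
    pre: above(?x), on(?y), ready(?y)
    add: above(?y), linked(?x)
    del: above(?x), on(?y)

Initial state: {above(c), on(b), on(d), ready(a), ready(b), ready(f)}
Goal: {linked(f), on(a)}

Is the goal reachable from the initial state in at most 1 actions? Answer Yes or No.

1. swap(a)  →  {above(c), linked(a), on(a), on(b), on(d), ready(b), ready(f)}
2. swap(f)  →  {above(c), linked(a), linked(f), on(a), on(b), on(d), on(f), ready(b)}
optimal plan length = 2; 2 > 1

No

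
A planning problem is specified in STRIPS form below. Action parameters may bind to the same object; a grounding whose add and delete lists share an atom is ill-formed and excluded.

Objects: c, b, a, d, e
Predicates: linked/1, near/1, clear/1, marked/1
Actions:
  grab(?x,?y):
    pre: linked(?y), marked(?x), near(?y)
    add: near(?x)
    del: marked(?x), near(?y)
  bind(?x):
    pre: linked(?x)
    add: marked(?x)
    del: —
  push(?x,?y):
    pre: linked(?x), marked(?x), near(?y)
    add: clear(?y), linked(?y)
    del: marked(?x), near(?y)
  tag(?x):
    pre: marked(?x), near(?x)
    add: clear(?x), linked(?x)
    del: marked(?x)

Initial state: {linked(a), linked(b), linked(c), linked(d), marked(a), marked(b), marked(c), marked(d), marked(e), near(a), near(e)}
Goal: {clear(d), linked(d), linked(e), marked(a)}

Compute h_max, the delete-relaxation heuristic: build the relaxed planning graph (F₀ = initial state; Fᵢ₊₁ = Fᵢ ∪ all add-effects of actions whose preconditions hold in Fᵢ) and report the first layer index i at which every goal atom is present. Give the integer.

F0 = init (11 atoms)
F1 = F0 ∪ {clear(a), clear(e), linked(e), near(b), near(c), near(d)}  (17 atoms)
F2 = F1 ∪ {clear(b), clear(c), clear(d)}  (20 atoms)
goal ⊆ F2  ⇒  h_max = 2

2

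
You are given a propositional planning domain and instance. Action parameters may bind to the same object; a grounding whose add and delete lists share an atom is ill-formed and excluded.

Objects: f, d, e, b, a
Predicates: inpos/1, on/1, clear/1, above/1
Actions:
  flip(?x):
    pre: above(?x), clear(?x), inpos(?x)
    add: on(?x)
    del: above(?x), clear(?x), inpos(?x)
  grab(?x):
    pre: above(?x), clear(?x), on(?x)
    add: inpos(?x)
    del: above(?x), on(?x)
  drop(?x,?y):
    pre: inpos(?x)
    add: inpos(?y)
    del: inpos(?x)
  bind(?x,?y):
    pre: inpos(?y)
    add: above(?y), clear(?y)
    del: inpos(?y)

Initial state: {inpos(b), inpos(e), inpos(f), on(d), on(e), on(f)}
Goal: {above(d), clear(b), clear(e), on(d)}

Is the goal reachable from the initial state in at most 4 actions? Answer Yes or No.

Yes

1. drop(f,d)  →  {inpos(b), inpos(d), inpos(e), on(d), on(e), on(f)}
2. bind(f,d)  →  {above(d), clear(d), inpos(b), inpos(e), on(d), on(e), on(f)}
3. bind(f,e)  →  {above(d), above(e), clear(d), clear(e), inpos(b), on(d), on(e), on(f)}
4. bind(f,b)  →  {above(b), above(d), above(e), clear(b), clear(d), clear(e), on(d), on(e), on(f)}
optimal plan length = 4; 4 ≤ 4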